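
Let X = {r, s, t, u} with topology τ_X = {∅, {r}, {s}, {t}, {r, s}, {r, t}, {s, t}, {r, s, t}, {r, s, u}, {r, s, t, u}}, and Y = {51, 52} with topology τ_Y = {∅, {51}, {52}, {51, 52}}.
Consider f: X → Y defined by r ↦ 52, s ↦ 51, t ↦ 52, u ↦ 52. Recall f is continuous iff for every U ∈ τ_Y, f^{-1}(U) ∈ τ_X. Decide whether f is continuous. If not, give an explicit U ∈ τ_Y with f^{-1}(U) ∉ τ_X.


f is NOT continuous.

Compute f^{-1}(U) for each U ∈ τ_Y:
  U = ∅: f^{-1}(U) = ∅ ∈ τ_X ✓.
  U = {51}: f^{-1}(U) = {s} ∈ τ_X ✓.
  U = {52}: f^{-1}(U) = {r, t, u} ∉ τ_X ✗.
  U = {51, 52}: f^{-1}(U) = {r, s, t, u} ∈ τ_X ✓.
Found U = {52} with f^{-1}(U) = {r, t, u} not in τ_X. Therefore f is NOT continuous.


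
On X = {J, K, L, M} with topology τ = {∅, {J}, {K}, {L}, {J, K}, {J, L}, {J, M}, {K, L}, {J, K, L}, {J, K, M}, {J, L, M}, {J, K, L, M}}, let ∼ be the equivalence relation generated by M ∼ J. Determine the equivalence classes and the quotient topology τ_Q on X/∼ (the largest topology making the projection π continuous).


X/∼ = {[J=M], [K], [L]}; |τ_Q| = 8.

Equivalence classes: [J=M], [K], [L].
Quotient map π: X → X/∼ sends J ↦ [J=M], K ↦ [K], L ↦ [L], M ↦ [J=M].
For each subset V ⊆ X/∼, compute π^{-1}(V) ⊆ X and check whether π^{-1}(V) ∈ τ. V is open in τ_Q iff π^{-1}(V) ∈ τ.
  V = {}: π^{-1}(V) = ∅ ∈ τ ✓.
  V = {[J=M]}: π^{-1}(V) = {J, M} ∈ τ ✓.
  V = {[K]}: π^{-1}(V) = {K} ∈ τ ✓.
  V = {[J=M], [K]}: π^{-1}(V) = {J, K, M} ∈ τ ✓.
  V = {[L]}: π^{-1}(V) = {L} ∈ τ ✓.
  V = {[J=M], [L]}: π^{-1}(V) = {J, L, M} ∈ τ ✓.
  V = {[K], [L]}: π^{-1}(V) = {K, L} ∈ τ ✓.
  V = {[J=M], [K], [L]}: π^{-1}(V) = {J, K, L, M} ∈ τ ✓.
Open sets in the quotient: τ_Q = {{}, {[J=M]}, {[K]}, {[J=M], [K]}, {[L]}, {[J=M], [L]}, {[K], [L]}, {[J=M], [K], [L]}} (8 elements).


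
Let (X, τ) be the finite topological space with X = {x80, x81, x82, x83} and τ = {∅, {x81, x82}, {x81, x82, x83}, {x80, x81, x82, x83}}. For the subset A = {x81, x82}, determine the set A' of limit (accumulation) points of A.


A' = {x80, x81, x82, x83}

For each x ∈ X, list the open sets U ∈ τ with x ∈ U, then check whether U ∩ (A ∖ {x}) ≠ ∅ for every such U.
  x = x80: opens ∋ x are {x80, x81, x82, x83}; each meets A ∖ {x80}, so x IS a limit point.
  x = x81: opens ∋ x are {x81, x82}, {x81, x82, x83}, {x80, x81, x82, x83}; each meets A ∖ {x81}, so x IS a limit point.
  x = x82: opens ∋ x are {x81, x82}, {x81, x82, x83}, {x80, x81, x82, x83}; each meets A ∖ {x82}, so x IS a limit point.
  x = x83: opens ∋ x are {x81, x82, x83}, {x80, x81, x82, x83}; each meets A ∖ {x83}, so x IS a limit point.
Collecting: A' = {x80, x81, x82, x83}.


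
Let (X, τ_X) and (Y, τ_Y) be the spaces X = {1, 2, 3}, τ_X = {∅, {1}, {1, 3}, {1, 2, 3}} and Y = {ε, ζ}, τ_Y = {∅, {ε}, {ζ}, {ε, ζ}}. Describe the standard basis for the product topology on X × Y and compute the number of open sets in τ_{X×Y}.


Basis B = {∅ × ∅, {1} × {ε}, {1} × {ζ}, {1} × {ε, ζ}, {1, 3} × {ε}, {1, 3} × {ζ}, {1, 2, 3} × {ε}, {1, 2, 3} × {ζ}, {1, 3} × {ε, ζ}, {1, 2, 3} × {ε, ζ}}; |τ_{X×Y}| = 16.

Enumerate products U × V with U ∈ τ_X, V ∈ τ_Y (deduplicated):
  ∅ × ∅ = {} (∅)
  {1} × {ε} = {(1,ε)}
  {1} × {ζ} = {(1,ζ)}
  {1} × {ε, ζ} = {(1,ε), (1,ζ)}
  {1, 3} × {ε} = {(1,ε), (3,ε)}
  {1, 3} × {ζ} = {(1,ζ), (3,ζ)}
  {1, 2, 3} × {ε} = {(1,ε), (2,ε), (3,ε)}
  {1, 2, 3} × {ζ} = {(1,ζ), (2,ζ), (3,ζ)}
  {1, 3} × {ε, ζ} = {(1,ε), (1,ζ), (3,ε), (3,ζ)}
  {1, 2, 3} × {ε, ζ} = {(1,ε), (1,ζ), (2,ε), (2,ζ), (3,ε), (3,ζ)}
These 10 distinct sets form the basis B.
Close under arbitrary unions to get τ_{X×Y}; counting gives |τ_{X×Y}| = 16.


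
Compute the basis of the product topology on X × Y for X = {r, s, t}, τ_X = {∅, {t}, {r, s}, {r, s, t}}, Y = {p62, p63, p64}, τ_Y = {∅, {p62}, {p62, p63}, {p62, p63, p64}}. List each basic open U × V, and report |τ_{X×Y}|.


Basis B = {∅ × ∅, {t} × {p62}, {r, s} × {p62}, {t} × {p62, p63}, {r, s, t} × {p62}, {t} × {p62, p63, p64}, {r, s} × {p62, p63}, {r, s} × {p62, p63, p64}, {r, s, t} × {p62, p63}, {r, s, t} × {p62, p63, p64}}; |τ_{X×Y}| = 16.

Enumerate products U × V with U ∈ τ_X, V ∈ τ_Y (deduplicated):
  ∅ × ∅ = {} (∅)
  {t} × {p62} = {(t,p62)}
  {r, s} × {p62} = {(r,p62), (s,p62)}
  {t} × {p62, p63} = {(t,p62), (t,p63)}
  {r, s, t} × {p62} = {(r,p62), (s,p62), (t,p62)}
  {t} × {p62, p63, p64} = {(t,p62), (t,p63), (t,p64)}
  {r, s} × {p62, p63} = {(r,p62), (r,p63), (s,p62), (s,p63)}
  {r, s} × {p62, p63, p64} = {(r,p62), (r,p63), (r,p64), (s,p62), (s,p63), (s,p64)}
  {r, s, t} × {p62, p63} = {(r,p62), (r,p63), (s,p62), (s,p63), (t,p62), (t,p63)}
  {r, s, t} × {p62, p63, p64} = {(r,p62), (r,p63), (r,p64), (s,p62), (s,p63), (s,p64), (t,p62), (t,p63), (t,p64)}
These 10 distinct sets form the basis B.
Close under arbitrary unions to get τ_{X×Y}; counting gives |τ_{X×Y}| = 16.


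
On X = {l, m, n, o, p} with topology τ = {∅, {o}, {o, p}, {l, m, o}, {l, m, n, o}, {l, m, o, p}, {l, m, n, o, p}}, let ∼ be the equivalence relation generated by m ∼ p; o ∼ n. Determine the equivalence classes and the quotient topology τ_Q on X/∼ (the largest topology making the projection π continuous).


X/∼ = {[l], [m=p], [n=o]}; |τ_Q| = 2.

Equivalence classes: [l], [m=p], [n=o].
Quotient map π: X → X/∼ sends l ↦ [l], m ↦ [m=p], n ↦ [n=o], o ↦ [n=o], p ↦ [m=p].
For each subset V ⊆ X/∼, compute π^{-1}(V) ⊆ X and check whether π^{-1}(V) ∈ τ. V is open in τ_Q iff π^{-1}(V) ∈ τ.
  V = {}: π^{-1}(V) = ∅ ∈ τ ✓.
  V = {[l]}: π^{-1}(V) = {l} ∉ τ ✗.
  V = {[m=p]}: π^{-1}(V) = {m, p} ∉ τ ✗.
  V = {[l], [m=p]}: π^{-1}(V) = {l, m, p} ∉ τ ✗.
  V = {[n=o]}: π^{-1}(V) = {n, o} ∉ τ ✗.
  V = {[l], [n=o]}: π^{-1}(V) = {l, n, o} ∉ τ ✗.
  V = {[m=p], [n=o]}: π^{-1}(V) = {m, n, o, p} ∉ τ ✗.
  V = {[l], [m=p], [n=o]}: π^{-1}(V) = {l, m, n, o, p} ∈ τ ✓.
Open sets in the quotient: τ_Q = {{}, {[l], [m=p], [n=o]}} (2 elements).


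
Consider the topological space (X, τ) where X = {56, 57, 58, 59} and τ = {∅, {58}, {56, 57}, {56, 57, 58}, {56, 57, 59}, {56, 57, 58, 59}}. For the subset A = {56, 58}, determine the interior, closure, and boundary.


int(A) = {58}, cl(A) = {56, 57, 58, 59}, ∂A = {56, 57, 59}.

Closed sets in (X, τ) are complements of opens:
  closed(X, τ) = {∅, {58}, {59}, {58, 59}, {56, 57, 59}, {56, 57, 58, 59}}.
int(A) = ⋃ {U ∈ τ : U ⊆ A}. Opens contained in A: ∅, {58}.
Taking the union of these: int(A) = {58}.
cl(A) = ⋂ {C closed : A ⊆ C}. Closed sets containing A: {56, 57, 58, 59}.
Intersecting these: cl(A) = {56, 57, 58, 59}.
∂A = cl(A) ∖ int(A) = {56, 57, 58, 59} ∖ {58} = {56, 57, 59}.


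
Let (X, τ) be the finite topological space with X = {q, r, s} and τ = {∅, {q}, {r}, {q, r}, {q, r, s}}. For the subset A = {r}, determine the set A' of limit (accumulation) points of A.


A' = {s}

For each x ∈ X, list the open sets U ∈ τ with x ∈ U, then check whether U ∩ (A ∖ {x}) ≠ ∅ for every such U.
  x = q: open {q} ∋ x has {q} ∩ (A ∖ {q}) = ∅, so x is NOT a limit point.
  x = r: open {r} ∋ x has {r} ∩ (A ∖ {r}) = ∅, so x is NOT a limit point.
  x = s: opens ∋ x are {q, r, s}; each meets A ∖ {s}, so x IS a limit point.
Collecting: A' = {s}.


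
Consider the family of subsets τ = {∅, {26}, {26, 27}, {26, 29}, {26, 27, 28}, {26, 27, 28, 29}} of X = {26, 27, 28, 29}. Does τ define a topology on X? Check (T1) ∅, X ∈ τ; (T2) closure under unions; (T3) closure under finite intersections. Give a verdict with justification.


τ is NOT a topology on X.

Axiom (T1): ∅ ∈ τ? Yes; X ∈ τ? Yes.
Axiom (T2/T3): check pairwise unions and intersections of members of τ.
Counterexample for (T2): {26, 27} ∪ {26, 29} = {26, 27, 29} ∉ τ. Therefore τ is NOT a topology.


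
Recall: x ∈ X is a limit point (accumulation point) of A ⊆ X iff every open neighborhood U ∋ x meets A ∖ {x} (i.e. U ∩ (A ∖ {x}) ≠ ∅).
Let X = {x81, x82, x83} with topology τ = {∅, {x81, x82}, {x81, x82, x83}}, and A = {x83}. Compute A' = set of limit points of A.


A' = ∅

For each x ∈ X, list the open sets U ∈ τ with x ∈ U, then check whether U ∩ (A ∖ {x}) ≠ ∅ for every such U.
  x = x81: open {x81, x82} ∋ x has {x81, x82} ∩ (A ∖ {x81}) = ∅, so x is NOT a limit point.
  x = x82: open {x81, x82} ∋ x has {x81, x82} ∩ (A ∖ {x82}) = ∅, so x is NOT a limit point.
  x = x83: open {x81, x82, x83} ∋ x has {x81, x82, x83} ∩ (A ∖ {x83}) = ∅, so x is NOT a limit point.
Collecting: A' = ∅.


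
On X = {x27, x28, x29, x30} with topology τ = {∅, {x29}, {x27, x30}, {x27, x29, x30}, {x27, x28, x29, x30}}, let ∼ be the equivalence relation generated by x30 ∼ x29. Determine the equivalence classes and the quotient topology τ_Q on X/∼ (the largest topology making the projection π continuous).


X/∼ = {[x27], [x28], [x29=x30]}; |τ_Q| = 3.

Equivalence classes: [x27], [x28], [x29=x30].
Quotient map π: X → X/∼ sends x27 ↦ [x27], x28 ↦ [x28], x29 ↦ [x29=x30], x30 ↦ [x29=x30].
For each subset V ⊆ X/∼, compute π^{-1}(V) ⊆ X and check whether π^{-1}(V) ∈ τ. V is open in τ_Q iff π^{-1}(V) ∈ τ.
  V = {}: π^{-1}(V) = ∅ ∈ τ ✓.
  V = {[x27]}: π^{-1}(V) = {x27} ∉ τ ✗.
  V = {[x28]}: π^{-1}(V) = {x28} ∉ τ ✗.
  V = {[x27], [x28]}: π^{-1}(V) = {x27, x28} ∉ τ ✗.
  V = {[x29=x30]}: π^{-1}(V) = {x29, x30} ∉ τ ✗.
  V = {[x27], [x29=x30]}: π^{-1}(V) = {x27, x29, x30} ∈ τ ✓.
  V = {[x28], [x29=x30]}: π^{-1}(V) = {x28, x29, x30} ∉ τ ✗.
  V = {[x27], [x28], [x29=x30]}: π^{-1}(V) = {x27, x28, x29, x30} ∈ τ ✓.
Open sets in the quotient: τ_Q = {{}, {[x27], [x29=x30]}, {[x27], [x28], [x29=x30]}} (3 elements).


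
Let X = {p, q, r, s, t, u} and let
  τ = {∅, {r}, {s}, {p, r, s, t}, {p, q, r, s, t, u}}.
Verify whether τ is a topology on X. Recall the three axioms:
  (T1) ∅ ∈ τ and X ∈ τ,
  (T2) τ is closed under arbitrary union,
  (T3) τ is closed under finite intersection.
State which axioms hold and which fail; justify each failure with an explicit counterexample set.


τ is NOT a topology on X.

Axiom (T1): ∅ ∈ τ? Yes; X ∈ τ? Yes.
Axiom (T2/T3): check pairwise unions and intersections of members of τ.
Counterexample for (T2): {r} ∪ {s} = {r, s} ∉ τ. Therefore τ is NOT a topology.


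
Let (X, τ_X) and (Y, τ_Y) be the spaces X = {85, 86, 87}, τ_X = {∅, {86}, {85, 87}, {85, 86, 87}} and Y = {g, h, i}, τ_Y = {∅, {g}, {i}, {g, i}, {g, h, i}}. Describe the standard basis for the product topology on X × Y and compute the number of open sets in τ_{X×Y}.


Basis B = {∅ × ∅, {86} × {g}, {86} × {i}, {85, 87} × {g}, {85, 87} × {i}, {86} × {g, i}, {85, 86, 87} × {g}, {85, 86, 87} × {i}, {86} × {g, h, i}, {85, 87} × {g, i}, {85, 87} × {g, h, i}, {85, 86, 87} × {g, i}, {85, 86, 87} × {g, h, i}}; |τ_{X×Y}| = 25.

Enumerate products U × V with U ∈ τ_X, V ∈ τ_Y (deduplicated):
  ∅ × ∅ = {} (∅)
  {86} × {g} = {(86,g)}
  {86} × {i} = {(86,i)}
  {85, 87} × {g} = {(85,g), (87,g)}
  {85, 87} × {i} = {(85,i), (87,i)}
  {86} × {g, i} = {(86,g), (86,i)}
  {85, 86, 87} × {g} = {(85,g), (86,g), (87,g)}
  {85, 86, 87} × {i} = {(85,i), (86,i), (87,i)}
  {86} × {g, h, i} = {(86,g), (86,h), (86,i)}
  {85, 87} × {g, i} = {(85,g), (85,i), (87,g), (87,i)}
  {85, 87} × {g, h, i} = {(85,g), (85,h), (85,i), (87,g), (87,h), (87,i)}
  {85, 86, 87} × {g, i} = {(85,g), (85,i), (86,g), (86,i), (87,g), (87,i)}
  {85, 86, 87} × {g, h, i} = {(85,g), (85,h), (85,i), (86,g), (86,h), (86,i), (87,g), (87,h), (87,i)}
These 13 distinct sets form the basis B.
Close under arbitrary unions to get τ_{X×Y}; counting gives |τ_{X×Y}| = 25.


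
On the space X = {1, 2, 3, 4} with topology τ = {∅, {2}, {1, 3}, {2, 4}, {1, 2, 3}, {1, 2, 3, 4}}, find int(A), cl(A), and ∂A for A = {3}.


int(A) = ∅, cl(A) = {1, 3}, ∂A = {1, 3}.

Closed sets in (X, τ) are complements of opens:
  closed(X, τ) = {∅, {4}, {1, 3}, {2, 4}, {1, 3, 4}, {1, 2, 3, 4}}.
int(A) = ⋃ {U ∈ τ : U ⊆ A}. Opens contained in A: ∅.
Taking the union of these: int(A) = ∅.
cl(A) = ⋂ {C closed : A ⊆ C}. Closed sets containing A: {1, 3}, {1, 3, 4}, {1, 2, 3, 4}.
Intersecting these: cl(A) = {1, 3}.
∂A = cl(A) ∖ int(A) = {1, 3} ∖ ∅ = {1, 3}.


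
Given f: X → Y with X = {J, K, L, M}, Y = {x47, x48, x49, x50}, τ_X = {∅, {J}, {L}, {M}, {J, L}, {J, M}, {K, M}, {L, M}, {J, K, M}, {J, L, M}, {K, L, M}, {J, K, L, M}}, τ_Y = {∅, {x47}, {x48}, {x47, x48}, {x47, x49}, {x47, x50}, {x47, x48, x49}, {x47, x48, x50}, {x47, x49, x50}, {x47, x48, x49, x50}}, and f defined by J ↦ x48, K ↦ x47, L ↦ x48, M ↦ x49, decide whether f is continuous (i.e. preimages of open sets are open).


f is NOT continuous.

Compute f^{-1}(U) for each U ∈ τ_Y:
  U = ∅: f^{-1}(U) = ∅ ∈ τ_X ✓.
  U = {x47}: f^{-1}(U) = {K} ∉ τ_X ✗.
  U = {x48}: f^{-1}(U) = {J, L} ∈ τ_X ✓.
  U = {x47, x48}: f^{-1}(U) = {J, K, L} ∉ τ_X ✗.
  U = {x47, x49}: f^{-1}(U) = {K, M} ∈ τ_X ✓.
  U = {x47, x50}: f^{-1}(U) = {K} ∉ τ_X ✗.
  U = {x47, x48, x49}: f^{-1}(U) = {J, K, L, M} ∈ τ_X ✓.
  U = {x47, x48, x50}: f^{-1}(U) = {J, K, L} ∉ τ_X ✗.
  U = {x47, x49, x50}: f^{-1}(U) = {K, M} ∈ τ_X ✓.
  U = {x47, x48, x49, x50}: f^{-1}(U) = {J, K, L, M} ∈ τ_X ✓.
Found U = {x47} with f^{-1}(U) = {K} not in τ_X. Therefore f is NOT continuous.


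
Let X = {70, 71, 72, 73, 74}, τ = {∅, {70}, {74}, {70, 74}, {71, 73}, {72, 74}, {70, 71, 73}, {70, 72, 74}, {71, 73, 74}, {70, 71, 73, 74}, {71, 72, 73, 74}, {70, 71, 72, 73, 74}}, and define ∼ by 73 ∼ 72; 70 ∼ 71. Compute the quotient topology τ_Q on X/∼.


X/∼ = {[70=71], [72=73], [74]}; |τ_Q| = 3.

Equivalence classes: [70=71], [72=73], [74].
Quotient map π: X → X/∼ sends 70 ↦ [70=71], 71 ↦ [70=71], 72 ↦ [72=73], 73 ↦ [72=73], 74 ↦ [74].
For each subset V ⊆ X/∼, compute π^{-1}(V) ⊆ X and check whether π^{-1}(V) ∈ τ. V is open in τ_Q iff π^{-1}(V) ∈ τ.
  V = {}: π^{-1}(V) = ∅ ∈ τ ✓.
  V = {[70=71]}: π^{-1}(V) = {70, 71} ∉ τ ✗.
  V = {[72=73]}: π^{-1}(V) = {72, 73} ∉ τ ✗.
  V = {[70=71], [72=73]}: π^{-1}(V) = {70, 71, 72, 73} ∉ τ ✗.
  V = {[74]}: π^{-1}(V) = {74} ∈ τ ✓.
  V = {[70=71], [74]}: π^{-1}(V) = {70, 71, 74} ∉ τ ✗.
  V = {[72=73], [74]}: π^{-1}(V) = {72, 73, 74} ∉ τ ✗.
  V = {[70=71], [72=73], [74]}: π^{-1}(V) = {70, 71, 72, 73, 74} ∈ τ ✓.
Open sets in the quotient: τ_Q = {{}, {[74]}, {[70=71], [72=73], [74]}} (3 elements).


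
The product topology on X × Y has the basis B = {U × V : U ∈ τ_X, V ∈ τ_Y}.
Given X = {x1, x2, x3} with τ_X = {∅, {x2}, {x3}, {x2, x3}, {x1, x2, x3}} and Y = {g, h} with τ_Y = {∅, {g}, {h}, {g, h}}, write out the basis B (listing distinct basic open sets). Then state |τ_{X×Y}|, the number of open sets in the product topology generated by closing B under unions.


Basis B = {∅ × ∅, {x2} × {g}, {x2} × {h}, {x3} × {g}, {x3} × {h}, {x2} × {g, h}, {x2, x3} × {g}, {x2, x3} × {h}, {x3} × {g, h}, {x1, x2, x3} × {g}, {x1, x2, x3} × {h}, {x2, x3} × {g, h}, {x1, x2, x3} × {g, h}}; |τ_{X×Y}| = 25.

Enumerate products U × V with U ∈ τ_X, V ∈ τ_Y (deduplicated):
  ∅ × ∅ = {} (∅)
  {x2} × {g} = {(x2,g)}
  {x2} × {h} = {(x2,h)}
  {x3} × {g} = {(x3,g)}
  {x3} × {h} = {(x3,h)}
  {x2} × {g, h} = {(x2,g), (x2,h)}
  {x2, x3} × {g} = {(x2,g), (x3,g)}
  {x2, x3} × {h} = {(x2,h), (x3,h)}
  {x3} × {g, h} = {(x3,g), (x3,h)}
  {x1, x2, x3} × {g} = {(x1,g), (x2,g), (x3,g)}
  {x1, x2, x3} × {h} = {(x1,h), (x2,h), (x3,h)}
  {x2, x3} × {g, h} = {(x2,g), (x2,h), (x3,g), (x3,h)}
  {x1, x2, x3} × {g, h} = {(x1,g), (x1,h), (x2,g), (x2,h), (x3,g), (x3,h)}
These 13 distinct sets form the basis B.
Close under arbitrary unions to get τ_{X×Y}; counting gives |τ_{X×Y}| = 25.


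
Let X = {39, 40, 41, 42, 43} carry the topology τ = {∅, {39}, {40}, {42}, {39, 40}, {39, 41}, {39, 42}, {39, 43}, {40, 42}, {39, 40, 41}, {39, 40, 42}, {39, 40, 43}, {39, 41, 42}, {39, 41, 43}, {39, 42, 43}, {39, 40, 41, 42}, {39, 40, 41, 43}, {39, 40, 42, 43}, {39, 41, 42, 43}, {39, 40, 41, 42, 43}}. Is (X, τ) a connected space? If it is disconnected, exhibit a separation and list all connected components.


(X, τ) is disconnected; components = [{40}, {42}, {39, 41, 43}].

Find clopen sets (U ∈ τ with X ∖ U ∈ τ):
  U = ∅, X ∖ U = {39, 40, 41, 42, 43} — both open, so U is clopen.
  U = {40}, X ∖ U = {39, 41, 42, 43} — both open, so U is clopen.
  U = {42}, X ∖ U = {39, 40, 41, 43} — both open, so U is clopen.
  U = {40, 42}, X ∖ U = {39, 41, 43} — both open, so U is clopen.
  U = {39, 41, 43}, X ∖ U = {40, 42} — both open, so U is clopen.
  U = {39, 40, 41, 43}, X ∖ U = {42} — both open, so U is clopen.
  U = {39, 41, 42, 43}, X ∖ U = {40} — both open, so U is clopen.
  U = {39, 40, 41, 42, 43}, X ∖ U = ∅ — both open, so U is clopen.
Nontrivial clopen(s) exist: e.g. {40}. So (X, τ) is disconnected.
Compute connected components by grouping points that agree on all clopens:
  component: {40}
  component: {42}
  component: {39, 41, 43}


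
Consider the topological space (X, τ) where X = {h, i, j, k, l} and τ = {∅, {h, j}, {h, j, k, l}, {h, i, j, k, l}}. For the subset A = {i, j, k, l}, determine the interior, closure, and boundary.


int(A) = ∅, cl(A) = {h, i, j, k, l}, ∂A = {h, i, j, k, l}.

Closed sets in (X, τ) are complements of opens:
  closed(X, τ) = {∅, {i}, {i, k, l}, {h, i, j, k, l}}.
int(A) = ⋃ {U ∈ τ : U ⊆ A}. Opens contained in A: ∅.
Taking the union of these: int(A) = ∅.
cl(A) = ⋂ {C closed : A ⊆ C}. Closed sets containing A: {h, i, j, k, l}.
Intersecting these: cl(A) = {h, i, j, k, l}.
∂A = cl(A) ∖ int(A) = {h, i, j, k, l} ∖ ∅ = {h, i, j, k, l}.


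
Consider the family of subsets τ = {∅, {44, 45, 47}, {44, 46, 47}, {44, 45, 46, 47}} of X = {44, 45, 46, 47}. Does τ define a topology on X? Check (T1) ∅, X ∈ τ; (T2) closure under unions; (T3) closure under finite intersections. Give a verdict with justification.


τ is NOT a topology on X.

Axiom (T1): ∅ ∈ τ? Yes; X ∈ τ? Yes.
Axiom (T2/T3): check pairwise unions and intersections of members of τ.
Counterexample for (T3): {44, 45, 47} ∩ {44, 46, 47} = {44, 47} ∉ τ. Therefore τ is NOT a topology.


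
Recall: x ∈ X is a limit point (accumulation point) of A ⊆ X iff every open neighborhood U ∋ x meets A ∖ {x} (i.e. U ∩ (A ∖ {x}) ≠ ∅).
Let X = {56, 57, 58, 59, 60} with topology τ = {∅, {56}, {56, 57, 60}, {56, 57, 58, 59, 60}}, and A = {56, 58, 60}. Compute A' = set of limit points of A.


A' = {57, 58, 59, 60}

For each x ∈ X, list the open sets U ∈ τ with x ∈ U, then check whether U ∩ (A ∖ {x}) ≠ ∅ for every such U.
  x = 56: open {56} ∋ x has {56} ∩ (A ∖ {56}) = ∅, so x is NOT a limit point.
  x = 57: opens ∋ x are {56, 57, 60}, {56, 57, 58, 59, 60}; each meets A ∖ {57}, so x IS a limit point.
  x = 58: opens ∋ x are {56, 57, 58, 59, 60}; each meets A ∖ {58}, so x IS a limit point.
  x = 59: opens ∋ x are {56, 57, 58, 59, 60}; each meets A ∖ {59}, so x IS a limit point.
  x = 60: opens ∋ x are {56, 57, 60}, {56, 57, 58, 59, 60}; each meets A ∖ {60}, so x IS a limit point.
Collecting: A' = {57, 58, 59, 60}.


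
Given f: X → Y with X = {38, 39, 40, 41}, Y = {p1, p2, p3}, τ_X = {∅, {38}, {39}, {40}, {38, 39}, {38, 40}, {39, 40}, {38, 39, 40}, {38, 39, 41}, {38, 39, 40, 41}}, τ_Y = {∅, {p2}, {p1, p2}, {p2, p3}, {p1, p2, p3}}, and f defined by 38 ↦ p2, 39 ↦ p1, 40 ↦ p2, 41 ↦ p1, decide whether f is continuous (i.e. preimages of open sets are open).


f IS continuous.

Compute f^{-1}(U) for each U ∈ τ_Y:
  U = ∅: f^{-1}(U) = ∅ ∈ τ_X ✓.
  U = {p2}: f^{-1}(U) = {38, 40} ∈ τ_X ✓.
  U = {p1, p2}: f^{-1}(U) = {38, 39, 40, 41} ∈ τ_X ✓.
  U = {p2, p3}: f^{-1}(U) = {38, 40} ∈ τ_X ✓.
  U = {p1, p2, p3}: f^{-1}(U) = {38, 39, 40, 41} ∈ τ_X ✓.
Every preimage lies in τ_X, so f IS continuous.


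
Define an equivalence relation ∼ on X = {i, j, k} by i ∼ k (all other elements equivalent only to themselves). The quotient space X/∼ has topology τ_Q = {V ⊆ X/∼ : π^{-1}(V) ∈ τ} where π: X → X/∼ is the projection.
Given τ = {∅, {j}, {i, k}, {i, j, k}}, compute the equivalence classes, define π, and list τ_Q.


X/∼ = {[i=k], [j]}; |τ_Q| = 4.

Equivalence classes: [i=k], [j].
Quotient map π: X → X/∼ sends i ↦ [i=k], j ↦ [j], k ↦ [i=k].
For each subset V ⊆ X/∼, compute π^{-1}(V) ⊆ X and check whether π^{-1}(V) ∈ τ. V is open in τ_Q iff π^{-1}(V) ∈ τ.
  V = {}: π^{-1}(V) = ∅ ∈ τ ✓.
  V = {[i=k]}: π^{-1}(V) = {i, k} ∈ τ ✓.
  V = {[j]}: π^{-1}(V) = {j} ∈ τ ✓.
  V = {[i=k], [j]}: π^{-1}(V) = {i, j, k} ∈ τ ✓.
Open sets in the quotient: τ_Q = {{}, {[i=k]}, {[j]}, {[i=k], [j]}} (4 elements).


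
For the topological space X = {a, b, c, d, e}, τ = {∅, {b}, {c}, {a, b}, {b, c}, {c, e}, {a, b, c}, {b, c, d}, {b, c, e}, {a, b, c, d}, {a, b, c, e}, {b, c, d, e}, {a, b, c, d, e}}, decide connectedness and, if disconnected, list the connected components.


(X, τ) is connected.

Find clopen sets (U ∈ τ with X ∖ U ∈ τ):
  U = ∅, X ∖ U = {a, b, c, d, e} — both open, so U is clopen.
  U = {a, b, c, d, e}, X ∖ U = ∅ — both open, so U is clopen.
Only trivial clopens (∅ and X) exist, so (X, τ) is connected.
Compute connected components by grouping points that agree on all clopens:
  component: {a, b, c, d, e}


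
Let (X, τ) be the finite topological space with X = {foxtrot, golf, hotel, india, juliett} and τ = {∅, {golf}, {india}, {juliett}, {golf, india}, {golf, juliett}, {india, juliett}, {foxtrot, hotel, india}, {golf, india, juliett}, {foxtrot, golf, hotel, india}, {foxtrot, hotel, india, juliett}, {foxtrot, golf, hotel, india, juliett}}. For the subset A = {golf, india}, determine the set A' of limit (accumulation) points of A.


A' = {foxtrot, hotel}

For each x ∈ X, list the open sets U ∈ τ with x ∈ U, then check whether U ∩ (A ∖ {x}) ≠ ∅ for every such U.
  x = foxtrot: opens ∋ x are {foxtrot, hotel, india}, {foxtrot, golf, hotel, india}, {foxtrot, hotel, india, juliett}, {foxtrot, golf, hotel, india, juliett}; each meets A ∖ {foxtrot}, so x IS a limit point.
  x = golf: open {golf} ∋ x has {golf} ∩ (A ∖ {golf}) = ∅, so x is NOT a limit point.
  x = hotel: opens ∋ x are {foxtrot, hotel, india}, {foxtrot, golf, hotel, india}, {foxtrot, hotel, india, juliett}, {foxtrot, golf, hotel, india, juliett}; each meets A ∖ {hotel}, so x IS a limit point.
  x = india: open {india} ∋ x has {india} ∩ (A ∖ {india}) = ∅, so x is NOT a limit point.
  x = juliett: open {juliett} ∋ x has {juliett} ∩ (A ∖ {juliett}) = ∅, so x is NOT a limit point.
Collecting: A' = {foxtrot, hotel}.


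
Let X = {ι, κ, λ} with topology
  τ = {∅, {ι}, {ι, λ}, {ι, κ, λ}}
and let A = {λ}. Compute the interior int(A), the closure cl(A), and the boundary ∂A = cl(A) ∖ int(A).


int(A) = ∅, cl(A) = {κ, λ}, ∂A = {κ, λ}.

Closed sets in (X, τ) are complements of opens:
  closed(X, τ) = {∅, {κ}, {κ, λ}, {ι, κ, λ}}.
int(A) = ⋃ {U ∈ τ : U ⊆ A}. Opens contained in A: ∅.
Taking the union of these: int(A) = ∅.
cl(A) = ⋂ {C closed : A ⊆ C}. Closed sets containing A: {κ, λ}, {ι, κ, λ}.
Intersecting these: cl(A) = {κ, λ}.
∂A = cl(A) ∖ int(A) = {κ, λ} ∖ ∅ = {κ, λ}.


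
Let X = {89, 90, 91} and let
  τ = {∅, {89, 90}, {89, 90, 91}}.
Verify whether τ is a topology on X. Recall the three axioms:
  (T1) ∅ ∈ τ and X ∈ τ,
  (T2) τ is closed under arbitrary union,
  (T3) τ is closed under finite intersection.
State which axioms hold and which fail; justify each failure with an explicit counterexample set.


τ IS a topology on X.

Axiom (T1): ∅ ∈ τ? Yes; X ∈ τ? Yes.
Axiom (T2/T3): check pairwise unions and intersections of members of τ.
All pairwise intersections and unions checked — each lies in τ. Therefore τ satisfies (T1), (T2), (T3): it IS a topology on X.


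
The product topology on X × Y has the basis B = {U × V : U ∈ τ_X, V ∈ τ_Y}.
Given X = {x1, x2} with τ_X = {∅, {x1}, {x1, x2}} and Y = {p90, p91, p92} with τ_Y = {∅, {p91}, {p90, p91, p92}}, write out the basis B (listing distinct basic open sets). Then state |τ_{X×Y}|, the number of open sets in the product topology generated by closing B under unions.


Basis B = {∅ × ∅, {x1} × {p91}, {x1, x2} × {p91}, {x1} × {p90, p91, p92}, {x1, x2} × {p90, p91, p92}}; |τ_{X×Y}| = 6.

Enumerate products U × V with U ∈ τ_X, V ∈ τ_Y (deduplicated):
  ∅ × ∅ = {} (∅)
  {x1} × {p91} = {(x1,p91)}
  {x1, x2} × {p91} = {(x1,p91), (x2,p91)}
  {x1} × {p90, p91, p92} = {(x1,p90), (x1,p91), (x1,p92)}
  {x1, x2} × {p90, p91, p92} = {(x1,p90), (x1,p91), (x1,p92), (x2,p90), (x2,p91), (x2,p92)}
These 5 distinct sets form the basis B.
Close under arbitrary unions to get τ_{X×Y}; counting gives |τ_{X×Y}| = 6.


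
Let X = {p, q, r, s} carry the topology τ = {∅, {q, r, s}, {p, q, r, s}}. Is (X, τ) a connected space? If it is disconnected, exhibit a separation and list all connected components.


(X, τ) is connected.

Find clopen sets (U ∈ τ with X ∖ U ∈ τ):
  U = ∅, X ∖ U = {p, q, r, s} — both open, so U is clopen.
  U = {p, q, r, s}, X ∖ U = ∅ — both open, so U is clopen.
Only trivial clopens (∅ and X) exist, so (X, τ) is connected.
Compute connected components by grouping points that agree on all clopens:
  component: {p, q, r, s}


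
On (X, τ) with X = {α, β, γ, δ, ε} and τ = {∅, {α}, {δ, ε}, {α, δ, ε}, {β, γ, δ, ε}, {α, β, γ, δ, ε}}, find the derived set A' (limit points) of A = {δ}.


A' = {β, γ, ε}

For each x ∈ X, list the open sets U ∈ τ with x ∈ U, then check whether U ∩ (A ∖ {x}) ≠ ∅ for every such U.
  x = α: open {α} ∋ x has {α} ∩ (A ∖ {α}) = ∅, so x is NOT a limit point.
  x = β: opens ∋ x are {β, γ, δ, ε}, {α, β, γ, δ, ε}; each meets A ∖ {β}, so x IS a limit point.
  x = γ: opens ∋ x are {β, γ, δ, ε}, {α, β, γ, δ, ε}; each meets A ∖ {γ}, so x IS a limit point.
  x = δ: open {δ, ε} ∋ x has {δ, ε} ∩ (A ∖ {δ}) = ∅, so x is NOT a limit point.
  x = ε: opens ∋ x are {δ, ε}, {α, δ, ε}, {β, γ, δ, ε}, {α, β, γ, δ, ε}; each meets A ∖ {ε}, so x IS a limit point.
Collecting: A' = {β, γ, ε}.


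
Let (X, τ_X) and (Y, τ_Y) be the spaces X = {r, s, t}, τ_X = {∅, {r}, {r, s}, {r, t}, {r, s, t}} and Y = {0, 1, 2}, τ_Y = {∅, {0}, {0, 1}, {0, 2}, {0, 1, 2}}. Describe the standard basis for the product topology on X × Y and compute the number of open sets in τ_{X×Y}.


Basis B = {∅ × ∅, {r} × {0}, {r} × {0, 1}, {r} × {0, 2}, {r, s} × {0}, {r, t} × {0}, {r} × {0, 1, 2}, {r, s, t} × {0}, {r, s} × {0, 1}, {r, t} × {0, 1}, {r, s} × {0, 2}, {r, t} × {0, 2}, {r, s} × {0, 1, 2}, {r, t} × {0, 1, 2}, {r, s, t} × {0, 1}, {r, s, t} × {0, 2}, {r, s, t} × {0, 1, 2}}; |τ_{X×Y}| = 48.

Enumerate products U × V with U ∈ τ_X, V ∈ τ_Y (deduplicated):
  ∅ × ∅ = {} (∅)
  {r} × {0} = {(r,0)}
  {r} × {0, 1} = {(r,0), (r,1)}
  {r} × {0, 2} = {(r,0), (r,2)}
  {r, s} × {0} = {(r,0), (s,0)}
  {r, t} × {0} = {(r,0), (t,0)}
  {r} × {0, 1, 2} = {(r,0), (r,1), (r,2)}
  {r, s, t} × {0} = {(r,0), (s,0), (t,0)}
  {r, s} × {0, 1} = {(r,0), (r,1), (s,0), (s,1)}
  {r, t} × {0, 1} = {(r,0), (r,1), (t,0), (t,1)}
  {r, s} × {0, 2} = {(r,0), (r,2), (s,0), (s,2)}
  {r, t} × {0, 2} = {(r,0), (r,2), (t,0), (t,2)}
  {r, s} × {0, 1, 2} = {(r,0), (r,1), (r,2), (s,0), (s,1), (s,2)}
  {r, t} × {0, 1, 2} = {(r,0), (r,1), (r,2), (t,0), (t,1), (t,2)}
  {r, s, t} × {0, 1} = {(r,0), (r,1), (s,0), (s,1), (t,0), (t,1)}
  {r, s, t} × {0, 2} = {(r,0), (r,2), (s,0), (s,2), (t,0), (t,2)}
  {r, s, t} × {0, 1, 2} = {(r,0), (r,1), (r,2), (s,0), (s,1), (s,2), (t,0), (t,1), (t,2)}
These 17 distinct sets form the basis B.
Close under arbitrary unions to get τ_{X×Y}; counting gives |τ_{X×Y}| = 48.


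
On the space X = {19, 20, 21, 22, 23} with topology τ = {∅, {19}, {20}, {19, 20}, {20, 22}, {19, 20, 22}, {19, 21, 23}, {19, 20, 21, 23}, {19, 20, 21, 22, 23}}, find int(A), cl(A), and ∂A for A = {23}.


int(A) = ∅, cl(A) = {21, 23}, ∂A = {21, 23}.

Closed sets in (X, τ) are complements of opens:
  closed(X, τ) = {∅, {22}, {20, 22}, {21, 23}, {19, 21, 23}, {21, 22, 23}, {19, 21, 22, 23}, {20, 21, 22, 23}, {19, 20, 21, 22, 23}}.
int(A) = ⋃ {U ∈ τ : U ⊆ A}. Opens contained in A: ∅.
Taking the union of these: int(A) = ∅.
cl(A) = ⋂ {C closed : A ⊆ C}. Closed sets containing A: {21, 23}, {19, 21, 23}, {21, 22, 23}, {19, 21, 22, 23}, {20, 21, 22, 23}, {19, 20, 21, 22, 23}.
Intersecting these: cl(A) = {21, 23}.
∂A = cl(A) ∖ int(A) = {21, 23} ∖ ∅ = {21, 23}.


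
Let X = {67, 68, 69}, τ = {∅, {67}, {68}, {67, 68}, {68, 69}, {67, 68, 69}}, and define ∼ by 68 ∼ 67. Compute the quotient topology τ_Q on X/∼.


X/∼ = {[67=68], [69]}; |τ_Q| = 3.

Equivalence classes: [67=68], [69].
Quotient map π: X → X/∼ sends 67 ↦ [67=68], 68 ↦ [67=68], 69 ↦ [69].
For each subset V ⊆ X/∼, compute π^{-1}(V) ⊆ X and check whether π^{-1}(V) ∈ τ. V is open in τ_Q iff π^{-1}(V) ∈ τ.
  V = {}: π^{-1}(V) = ∅ ∈ τ ✓.
  V = {[67=68]}: π^{-1}(V) = {67, 68} ∈ τ ✓.
  V = {[69]}: π^{-1}(V) = {69} ∉ τ ✗.
  V = {[67=68], [69]}: π^{-1}(V) = {67, 68, 69} ∈ τ ✓.
Open sets in the quotient: τ_Q = {{}, {[67=68]}, {[67=68], [69]}} (3 elements).


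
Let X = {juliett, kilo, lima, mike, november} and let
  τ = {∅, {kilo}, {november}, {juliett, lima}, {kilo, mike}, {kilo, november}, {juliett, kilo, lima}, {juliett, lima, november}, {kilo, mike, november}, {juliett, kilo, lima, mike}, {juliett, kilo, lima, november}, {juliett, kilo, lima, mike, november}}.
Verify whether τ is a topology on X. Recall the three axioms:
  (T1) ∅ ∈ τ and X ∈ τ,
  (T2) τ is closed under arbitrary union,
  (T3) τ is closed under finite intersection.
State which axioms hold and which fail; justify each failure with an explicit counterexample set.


τ IS a topology on X.

Axiom (T1): ∅ ∈ τ? Yes; X ∈ τ? Yes.
Axiom (T2/T3): check pairwise unions and intersections of members of τ.
All pairwise intersections and unions checked — each lies in τ. Therefore τ satisfies (T1), (T2), (T3): it IS a topology on X.


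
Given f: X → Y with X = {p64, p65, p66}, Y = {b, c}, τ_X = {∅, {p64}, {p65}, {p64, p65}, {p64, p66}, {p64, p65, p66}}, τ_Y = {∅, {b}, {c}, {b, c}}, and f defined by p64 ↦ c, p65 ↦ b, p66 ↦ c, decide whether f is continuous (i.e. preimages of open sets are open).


f IS continuous.

Compute f^{-1}(U) for each U ∈ τ_Y:
  U = ∅: f^{-1}(U) = ∅ ∈ τ_X ✓.
  U = {b}: f^{-1}(U) = {p65} ∈ τ_X ✓.
  U = {c}: f^{-1}(U) = {p64, p66} ∈ τ_X ✓.
  U = {b, c}: f^{-1}(U) = {p64, p65, p66} ∈ τ_X ✓.
Every preimage lies in τ_X, so f IS continuous.


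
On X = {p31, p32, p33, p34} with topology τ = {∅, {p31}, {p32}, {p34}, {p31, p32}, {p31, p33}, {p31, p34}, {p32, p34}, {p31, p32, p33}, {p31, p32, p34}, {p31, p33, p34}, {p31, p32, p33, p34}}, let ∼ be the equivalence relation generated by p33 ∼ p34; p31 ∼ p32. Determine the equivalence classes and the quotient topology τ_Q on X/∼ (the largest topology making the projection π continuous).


X/∼ = {[p31=p32], [p33=p34]}; |τ_Q| = 3.

Equivalence classes: [p31=p32], [p33=p34].
Quotient map π: X → X/∼ sends p31 ↦ [p31=p32], p32 ↦ [p31=p32], p33 ↦ [p33=p34], p34 ↦ [p33=p34].
For each subset V ⊆ X/∼, compute π^{-1}(V) ⊆ X and check whether π^{-1}(V) ∈ τ. V is open in τ_Q iff π^{-1}(V) ∈ τ.
  V = {}: π^{-1}(V) = ∅ ∈ τ ✓.
  V = {[p31=p32]}: π^{-1}(V) = {p31, p32} ∈ τ ✓.
  V = {[p33=p34]}: π^{-1}(V) = {p33, p34} ∉ τ ✗.
  V = {[p31=p32], [p33=p34]}: π^{-1}(V) = {p31, p32, p33, p34} ∈ τ ✓.
Open sets in the quotient: τ_Q = {{}, {[p31=p32]}, {[p31=p32], [p33=p34]}} (3 elements).


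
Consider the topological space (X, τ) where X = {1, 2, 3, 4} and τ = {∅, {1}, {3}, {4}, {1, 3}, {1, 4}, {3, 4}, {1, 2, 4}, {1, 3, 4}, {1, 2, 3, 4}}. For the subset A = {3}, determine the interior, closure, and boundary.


int(A) = {3}, cl(A) = {3}, ∂A = ∅.

Closed sets in (X, τ) are complements of opens:
  closed(X, τ) = {∅, {2}, {3}, {1, 2}, {2, 3}, {2, 4}, {1, 2, 3}, {1, 2, 4}, {2, 3, 4}, {1, 2, 3, 4}}.
int(A) = ⋃ {U ∈ τ : U ⊆ A}. Opens contained in A: ∅, {3}.
Taking the union of these: int(A) = {3}.
cl(A) = ⋂ {C closed : A ⊆ C}. Closed sets containing A: {3}, {2, 3}, {1, 2, 3}, {2, 3, 4}, {1, 2, 3, 4}.
Intersecting these: cl(A) = {3}.
∂A = cl(A) ∖ int(A) = {3} ∖ {3} = ∅.


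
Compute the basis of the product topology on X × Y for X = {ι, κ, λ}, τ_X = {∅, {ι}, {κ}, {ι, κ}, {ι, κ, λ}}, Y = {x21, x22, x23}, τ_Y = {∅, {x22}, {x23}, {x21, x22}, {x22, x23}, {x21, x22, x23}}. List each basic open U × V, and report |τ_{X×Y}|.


Basis B = {∅ × ∅, {ι} × {x22}, {ι} × {x23}, {κ} × {x22}, {κ} × {x23}, {ι} × {x21, x22}, {ι} × {x22, x23}, {ι, κ} × {x22}, {ι, κ} × {x23}, {κ} × {x21, x22}, {κ} × {x22, x23}, {ι} × {x21, x22, x23}, {ι, κ, λ} × {x22}, {ι, κ, λ} × {x23}, {κ} × {x21, x22, x23}, {ι, κ} × {x21, x22}, {ι, κ} × {x22, x23}, {ι, κ} × {x21, x22, x23}, {ι, κ, λ} × {x21, x22}, {ι, κ, λ} × {x22, x23}, {ι, κ, λ} × {x21, x22, x23}}; |τ_{X×Y}| = 70.

Enumerate products U × V with U ∈ τ_X, V ∈ τ_Y (deduplicated):
  ∅ × ∅ = {} (∅)
  {ι} × {x22} = {(ι,x22)}
  {ι} × {x23} = {(ι,x23)}
  {κ} × {x22} = {(κ,x22)}
  {κ} × {x23} = {(κ,x23)}
  {ι} × {x21, x22} = {(ι,x21), (ι,x22)}
  {ι} × {x22, x23} = {(ι,x22), (ι,x23)}
  {ι, κ} × {x22} = {(ι,x22), (κ,x22)}
  {ι, κ} × {x23} = {(ι,x23), (κ,x23)}
  {κ} × {x21, x22} = {(κ,x21), (κ,x22)}
  {κ} × {x22, x23} = {(κ,x22), (κ,x23)}
  {ι} × {x21, x22, x23} = {(ι,x21), (ι,x22), (ι,x23)}
  {ι, κ, λ} × {x22} = {(ι,x22), (κ,x22), (λ,x22)}
  {ι, κ, λ} × {x23} = {(ι,x23), (κ,x23), (λ,x23)}
  {κ} × {x21, x22, x23} = {(κ,x21), (κ,x22), (κ,x23)}
  {ι, κ} × {x21, x22} = {(ι,x21), (ι,x22), (κ,x21), (κ,x22)}
  {ι, κ} × {x22, x23} = {(ι,x22), (ι,x23), (κ,x22), (κ,x23)}
  {ι, κ} × {x21, x22, x23} = {(ι,x21), (ι,x22), (ι,x23), (κ,x21), (κ,x22), (κ,x23)}
  {ι, κ, λ} × {x21, x22} = {(ι,x21), (ι,x22), (κ,x21), (κ,x22), (λ,x21), (λ,x22)}
  {ι, κ, λ} × {x22, x23} = {(ι,x22), (ι,x23), (κ,x22), (κ,x23), (λ,x22), (λ,x23)}
  {ι, κ, λ} × {x21, x22, x23} = {(ι,x21), (ι,x22), (ι,x23), (κ,x21), (κ,x22), (κ,x23), (λ,x21), (λ,x22), (λ,x23)}
These 21 distinct sets form the basis B.
Close under arbitrary unions to get τ_{X×Y}; counting gives |τ_{X×Y}| = 70.


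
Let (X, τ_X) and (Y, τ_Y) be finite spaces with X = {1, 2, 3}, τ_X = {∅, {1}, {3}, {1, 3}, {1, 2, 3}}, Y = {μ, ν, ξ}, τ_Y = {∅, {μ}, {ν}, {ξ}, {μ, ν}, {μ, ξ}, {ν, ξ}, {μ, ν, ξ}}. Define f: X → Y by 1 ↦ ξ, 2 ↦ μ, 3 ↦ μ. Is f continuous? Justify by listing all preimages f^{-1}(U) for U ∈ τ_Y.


f is NOT continuous.

Compute f^{-1}(U) for each U ∈ τ_Y:
  U = ∅: f^{-1}(U) = ∅ ∈ τ_X ✓.
  U = {μ}: f^{-1}(U) = {2, 3} ∉ τ_X ✗.
  U = {ν}: f^{-1}(U) = ∅ ∈ τ_X ✓.
  U = {ξ}: f^{-1}(U) = {1} ∈ τ_X ✓.
  U = {μ, ν}: f^{-1}(U) = {2, 3} ∉ τ_X ✗.
  U = {μ, ξ}: f^{-1}(U) = {1, 2, 3} ∈ τ_X ✓.
  U = {ν, ξ}: f^{-1}(U) = {1} ∈ τ_X ✓.
  U = {μ, ν, ξ}: f^{-1}(U) = {1, 2, 3} ∈ τ_X ✓.
Found U = {μ} with f^{-1}(U) = {2, 3} not in τ_X. Therefore f is NOT continuous.


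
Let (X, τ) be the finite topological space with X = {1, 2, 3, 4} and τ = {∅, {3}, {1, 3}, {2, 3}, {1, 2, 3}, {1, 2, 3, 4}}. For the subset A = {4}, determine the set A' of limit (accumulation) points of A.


A' = ∅

For each x ∈ X, list the open sets U ∈ τ with x ∈ U, then check whether U ∩ (A ∖ {x}) ≠ ∅ for every such U.
  x = 1: open {1, 3} ∋ x has {1, 3} ∩ (A ∖ {1}) = ∅, so x is NOT a limit point.
  x = 2: open {2, 3} ∋ x has {2, 3} ∩ (A ∖ {2}) = ∅, so x is NOT a limit point.
  x = 3: open {3} ∋ x has {3} ∩ (A ∖ {3}) = ∅, so x is NOT a limit point.
  x = 4: open {1, 2, 3, 4} ∋ x has {1, 2, 3, 4} ∩ (A ∖ {4}) = ∅, so x is NOT a limit point.
Collecting: A' = ∅.


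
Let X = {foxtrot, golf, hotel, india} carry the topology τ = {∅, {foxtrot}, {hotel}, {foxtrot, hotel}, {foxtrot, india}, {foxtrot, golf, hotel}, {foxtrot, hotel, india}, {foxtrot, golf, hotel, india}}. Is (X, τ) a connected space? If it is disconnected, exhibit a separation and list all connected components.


(X, τ) is connected.

Find clopen sets (U ∈ τ with X ∖ U ∈ τ):
  U = ∅, X ∖ U = {foxtrot, golf, hotel, india} — both open, so U is clopen.
  U = {foxtrot, golf, hotel, india}, X ∖ U = ∅ — both open, so U is clopen.
Only trivial clopens (∅ and X) exist, so (X, τ) is connected.
Compute connected components by grouping points that agree on all clopens:
  component: {foxtrot, golf, hotel, india}


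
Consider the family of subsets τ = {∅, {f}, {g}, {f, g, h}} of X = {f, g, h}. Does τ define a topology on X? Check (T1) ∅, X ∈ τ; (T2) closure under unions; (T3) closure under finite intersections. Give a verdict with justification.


τ is NOT a topology on X.

Axiom (T1): ∅ ∈ τ? Yes; X ∈ τ? Yes.
Axiom (T2/T3): check pairwise unions and intersections of members of τ.
Counterexample for (T2): {f} ∪ {g} = {f, g} ∉ τ. Therefore τ is NOT a topology.


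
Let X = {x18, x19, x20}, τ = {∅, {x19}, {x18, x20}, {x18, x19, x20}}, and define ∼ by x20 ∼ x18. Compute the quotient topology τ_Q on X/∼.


X/∼ = {[x18=x20], [x19]}; |τ_Q| = 4.

Equivalence classes: [x18=x20], [x19].
Quotient map π: X → X/∼ sends x18 ↦ [x18=x20], x19 ↦ [x19], x20 ↦ [x18=x20].
For each subset V ⊆ X/∼, compute π^{-1}(V) ⊆ X and check whether π^{-1}(V) ∈ τ. V is open in τ_Q iff π^{-1}(V) ∈ τ.
  V = {}: π^{-1}(V) = ∅ ∈ τ ✓.
  V = {[x18=x20]}: π^{-1}(V) = {x18, x20} ∈ τ ✓.
  V = {[x19]}: π^{-1}(V) = {x19} ∈ τ ✓.
  V = {[x18=x20], [x19]}: π^{-1}(V) = {x18, x19, x20} ∈ τ ✓.
Open sets in the quotient: τ_Q = {{}, {[x18=x20]}, {[x19]}, {[x18=x20], [x19]}} (4 elements).


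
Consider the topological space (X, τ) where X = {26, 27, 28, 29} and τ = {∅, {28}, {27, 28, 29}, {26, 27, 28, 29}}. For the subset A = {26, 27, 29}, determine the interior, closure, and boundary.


int(A) = ∅, cl(A) = {26, 27, 29}, ∂A = {26, 27, 29}.

Closed sets in (X, τ) are complements of opens:
  closed(X, τ) = {∅, {26}, {26, 27, 29}, {26, 27, 28, 29}}.
int(A) = ⋃ {U ∈ τ : U ⊆ A}. Opens contained in A: ∅.
Taking the union of these: int(A) = ∅.
cl(A) = ⋂ {C closed : A ⊆ C}. Closed sets containing A: {26, 27, 29}, {26, 27, 28, 29}.
Intersecting these: cl(A) = {26, 27, 29}.
∂A = cl(A) ∖ int(A) = {26, 27, 29} ∖ ∅ = {26, 27, 29}.


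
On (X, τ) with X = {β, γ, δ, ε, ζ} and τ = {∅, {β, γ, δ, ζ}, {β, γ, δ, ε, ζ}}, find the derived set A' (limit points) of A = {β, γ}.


A' = {β, γ, δ, ε, ζ}

For each x ∈ X, list the open sets U ∈ τ with x ∈ U, then check whether U ∩ (A ∖ {x}) ≠ ∅ for every such U.
  x = β: opens ∋ x are {β, γ, δ, ζ}, {β, γ, δ, ε, ζ}; each meets A ∖ {β}, so x IS a limit point.
  x = γ: opens ∋ x are {β, γ, δ, ζ}, {β, γ, δ, ε, ζ}; each meets A ∖ {γ}, so x IS a limit point.
  x = δ: opens ∋ x are {β, γ, δ, ζ}, {β, γ, δ, ε, ζ}; each meets A ∖ {δ}, so x IS a limit point.
  x = ε: opens ∋ x are {β, γ, δ, ε, ζ}; each meets A ∖ {ε}, so x IS a limit point.
  x = ζ: opens ∋ x are {β, γ, δ, ζ}, {β, γ, δ, ε, ζ}; each meets A ∖ {ζ}, so x IS a limit point.
Collecting: A' = {β, γ, δ, ε, ζ}.
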